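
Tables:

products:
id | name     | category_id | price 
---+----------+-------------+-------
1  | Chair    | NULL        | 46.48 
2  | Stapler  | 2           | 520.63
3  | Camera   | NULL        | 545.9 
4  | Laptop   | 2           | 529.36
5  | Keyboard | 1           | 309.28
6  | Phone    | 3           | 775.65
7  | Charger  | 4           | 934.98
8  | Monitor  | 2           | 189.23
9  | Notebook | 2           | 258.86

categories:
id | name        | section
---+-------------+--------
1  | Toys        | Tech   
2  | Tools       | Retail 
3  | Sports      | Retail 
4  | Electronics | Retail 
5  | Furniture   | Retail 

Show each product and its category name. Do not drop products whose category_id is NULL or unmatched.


LEFT JOIN keeps every row from products (the left table); where category_id has no match in categories, the category columns become NULL. Walk through each product:
  - product 1 (Chair): category_id=NULL, no match -> kept with NULL
  - product 2 (Stapler): category_id=2 -> matches Tools
  - product 3 (Camera): category_id=NULL, no match -> kept with NULL
  - product 4 (Laptop): category_id=2 -> matches Tools
  - product 5 (Keyboard): category_id=1 -> matches Toys
  - product 6 (Phone): category_id=3 -> matches Sports
  - product 7 (Charger): category_id=4 -> matches Electronics
  - product 8 (Monitor): category_id=2 -> matches Tools
  - product 9 (Notebook): category_id=2 -> matches Tools
All 9 rows appear; 2 have NULL category.

SQL:
SELECT a.name, b.name AS category
FROM products a
LEFT JOIN categories b ON a.category_id = b.id

Result:
name     | category   
---------+------------
Chair    | NULL       
Stapler  | Tools      
Camera   | NULL       
Laptop   | Tools      
Keyboard | Toys       
Phone    | Sports     
Charger  | Electronics
Monitor  | Tools      
Notebook | Tools      


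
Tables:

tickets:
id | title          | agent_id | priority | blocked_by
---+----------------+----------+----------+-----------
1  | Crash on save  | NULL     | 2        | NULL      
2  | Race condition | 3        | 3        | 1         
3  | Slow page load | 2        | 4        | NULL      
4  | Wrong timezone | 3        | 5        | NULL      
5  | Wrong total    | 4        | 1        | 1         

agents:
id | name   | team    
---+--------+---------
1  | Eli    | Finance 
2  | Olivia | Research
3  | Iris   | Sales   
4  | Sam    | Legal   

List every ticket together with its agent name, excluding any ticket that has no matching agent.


INNER JOIN keeps only tickets rows whose agent_id matches an id in agents. Walk through each ticket:
  - ticket 1 (Crash on save): agent_id=NULL, no match -> dropped
  - ticket 2 (Race condition): agent_id=3 -> matches Iris
  - ticket 3 (Slow page load): agent_id=2 -> matches Olivia
  - ticket 4 (Wrong timezone): agent_id=3 -> matches Iris
  - ticket 5 (Wrong total): agent_id=4 -> matches Sam
So 1 of 5 rows is dropped.

SQL:
SELECT a.title, b.name AS agent
FROM tickets a
INNER JOIN agents b ON a.agent_id = b.id

Result:
title          | agent 
---------------+-------
Race condition | Iris  
Slow page load | Olivia
Wrong timezone | Iris  
Wrong total    | Sam   


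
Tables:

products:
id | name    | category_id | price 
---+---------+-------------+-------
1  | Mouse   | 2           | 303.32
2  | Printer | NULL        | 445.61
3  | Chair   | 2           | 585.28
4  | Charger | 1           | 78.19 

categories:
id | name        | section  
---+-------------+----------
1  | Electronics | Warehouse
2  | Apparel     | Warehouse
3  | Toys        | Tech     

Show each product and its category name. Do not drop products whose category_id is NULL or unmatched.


LEFT JOIN keeps every row from products (the left table); where category_id has no match in categories, the category columns become NULL. Walk through each product:
  - product 1 (Mouse): category_id=2 -> matches Apparel
  - product 2 (Printer): category_id=NULL, no match -> kept with NULL
  - product 3 (Chair): category_id=2 -> matches Apparel
  - product 4 (Charger): category_id=1 -> matches Electronics
All 4 rows appear; 1 has NULL category.

SQL:
SELECT a.name, b.name AS category
FROM products a
LEFT JOIN categories b ON a.category_id = b.id

Result:
name    | category   
--------+------------
Mouse   | Apparel    
Printer | NULL       
Chair   | Apparel    
Charger | Electronics


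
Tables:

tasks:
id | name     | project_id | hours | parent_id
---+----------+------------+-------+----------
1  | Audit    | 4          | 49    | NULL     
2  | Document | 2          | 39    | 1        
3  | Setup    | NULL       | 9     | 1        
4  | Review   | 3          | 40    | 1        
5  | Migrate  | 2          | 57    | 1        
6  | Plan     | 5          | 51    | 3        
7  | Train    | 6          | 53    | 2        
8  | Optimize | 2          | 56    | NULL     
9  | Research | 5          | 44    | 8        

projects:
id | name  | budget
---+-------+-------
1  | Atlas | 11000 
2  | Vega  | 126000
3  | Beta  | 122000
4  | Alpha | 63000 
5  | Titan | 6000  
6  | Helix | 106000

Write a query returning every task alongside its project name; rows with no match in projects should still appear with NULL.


LEFT JOIN keeps every row from tasks (the left table); where project_id has no match in projects, the project columns become NULL. Walk through each task:
  - task 1 (Audit): project_id=4 -> matches Alpha
  - task 2 (Document): project_id=2 -> matches Vega
  - task 3 (Setup): project_id=NULL, no match -> kept with NULL
  - task 4 (Review): project_id=3 -> matches Beta
  - task 5 (Migrate): project_id=2 -> matches Vega
  - task 6 (Plan): project_id=5 -> matches Titan
  - task 7 (Train): project_id=6 -> matches Helix
  - task 8 (Optimize): project_id=2 -> matches Vega
  - task 9 (Research): project_id=5 -> matches Titan
All 9 rows appear; 1 has NULL project.

SQL:
SELECT a.name, b.name AS project
FROM tasks a
LEFT JOIN projects b ON a.project_id = b.id

Result:
name     | project
---------+--------
Audit    | Alpha  
Document | Vega   
Setup    | NULL   
Review   | Beta   
Migrate  | Vega   
Plan     | Titan  
Train    | Helix  
Optimize | Vega   
Research | Titan  


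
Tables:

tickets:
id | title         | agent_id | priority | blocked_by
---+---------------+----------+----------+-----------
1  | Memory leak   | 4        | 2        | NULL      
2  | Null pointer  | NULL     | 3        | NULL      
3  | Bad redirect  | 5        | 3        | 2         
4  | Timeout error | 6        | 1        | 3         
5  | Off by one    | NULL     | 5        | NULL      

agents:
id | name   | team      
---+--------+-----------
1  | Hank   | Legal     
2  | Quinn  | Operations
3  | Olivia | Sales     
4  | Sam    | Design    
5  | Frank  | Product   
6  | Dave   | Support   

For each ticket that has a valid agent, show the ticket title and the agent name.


INNER JOIN keeps only tickets rows whose agent_id matches an id in agents. Walk through each ticket:
  - ticket 1 (Memory leak): agent_id=4 -> matches Sam
  - ticket 2 (Null pointer): agent_id=NULL, no match -> dropped
  - ticket 3 (Bad redirect): agent_id=5 -> matches Frank
  - ticket 4 (Timeout error): agent_id=6 -> matches Dave
  - ticket 5 (Off by one): agent_id=NULL, no match -> dropped
So 2 of 5 rows are dropped.

SQL:
SELECT a.title, b.name AS agent
FROM tickets a
INNER JOIN agents b ON a.agent_id = b.id

Result:
title         | agent
--------------+------
Memory leak   | Sam  
Bad redirect  | Frank
Timeout error | Dave 


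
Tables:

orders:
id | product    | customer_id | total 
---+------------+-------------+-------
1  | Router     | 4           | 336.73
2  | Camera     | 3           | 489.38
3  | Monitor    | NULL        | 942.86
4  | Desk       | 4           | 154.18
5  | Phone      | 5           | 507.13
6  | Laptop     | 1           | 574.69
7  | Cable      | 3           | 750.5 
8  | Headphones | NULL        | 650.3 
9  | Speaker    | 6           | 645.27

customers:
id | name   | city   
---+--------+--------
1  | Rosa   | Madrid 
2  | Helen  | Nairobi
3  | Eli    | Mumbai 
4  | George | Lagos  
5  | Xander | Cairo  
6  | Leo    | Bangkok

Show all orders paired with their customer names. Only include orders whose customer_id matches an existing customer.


INNER JOIN keeps only orders rows whose customer_id matches an id in customers. Walk through each order:
  - order 1 (Router): customer_id=4 -> matches George
  - order 2 (Camera): customer_id=3 -> matches Eli
  - order 3 (Monitor): customer_id=NULL, no match -> dropped
  - order 4 (Desk): customer_id=4 -> matches George
  - order 5 (Phone): customer_id=5 -> matches Xander
  - order 6 (Laptop): customer_id=1 -> matches Rosa
  - order 7 (Cable): customer_id=3 -> matches Eli
  - order 8 (Headphones): customer_id=NULL, no match -> dropped
  - order 9 (Speaker): customer_id=6 -> matches Leo
So 2 of 9 rows are dropped.

SQL:
SELECT a.product, b.name AS customer
FROM orders a
INNER JOIN customers b ON a.customer_id = b.id

Result:
product | customer
--------+---------
Router  | George  
Camera  | Eli     
Desk    | George  
Phone   | Xander  
Laptop  | Rosa    
Cable   | Eli     
Speaker | Leo     


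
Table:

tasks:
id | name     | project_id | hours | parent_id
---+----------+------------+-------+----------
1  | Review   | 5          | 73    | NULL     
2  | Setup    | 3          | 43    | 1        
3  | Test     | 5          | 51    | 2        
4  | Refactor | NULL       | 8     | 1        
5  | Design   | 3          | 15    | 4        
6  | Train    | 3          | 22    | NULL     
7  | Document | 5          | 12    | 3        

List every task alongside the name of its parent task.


This is a self-join: tasks is joined to a second copy of itself, matching each row's parent_id to another row's id. Use LEFT JOIN so rows with parent_id=NULL are kept.
  - task 1 (Review): parent_id=NULL -> NULL
  - task 2 (Setup): parent_id=1 -> Review
  - task 3 (Test): parent_id=2 -> Setup
  - task 4 (Refactor): parent_id=1 -> Review
  - task 5 (Design): parent_id=4 -> Refactor
  - task 6 (Train): parent_id=NULL -> NULL
  - task 7 (Document): parent_id=3 -> Test

SQL:
SELECT a.name AS item, b.name AS parent
FROM tasks a
LEFT JOIN tasks b ON a.parent_id = b.id

Result:
item     | parent  
---------+---------
Review   | NULL    
Setup    | Review  
Test     | Setup   
Refactor | Review  
Design   | Refactor
Train    | NULL    
Document | Test    


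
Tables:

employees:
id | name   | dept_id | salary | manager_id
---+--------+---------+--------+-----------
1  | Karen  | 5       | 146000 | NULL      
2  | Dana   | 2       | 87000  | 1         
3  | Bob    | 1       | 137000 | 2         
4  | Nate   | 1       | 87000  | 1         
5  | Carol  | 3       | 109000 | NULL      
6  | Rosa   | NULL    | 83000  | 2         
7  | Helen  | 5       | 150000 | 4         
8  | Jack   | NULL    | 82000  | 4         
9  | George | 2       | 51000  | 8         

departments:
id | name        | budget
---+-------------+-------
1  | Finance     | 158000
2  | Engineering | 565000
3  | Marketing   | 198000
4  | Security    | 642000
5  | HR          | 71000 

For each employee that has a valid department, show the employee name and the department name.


INNER JOIN keeps only employees rows whose dept_id matches an id in departments. Walk through each employee:
  - employee 1 (Karen): dept_id=5 -> matches HR
  - employee 2 (Dana): dept_id=2 -> matches Engineering
  - employee 3 (Bob): dept_id=1 -> matches Finance
  - employee 4 (Nate): dept_id=1 -> matches Finance
  - employee 5 (Carol): dept_id=3 -> matches Marketing
  - employee 6 (Rosa): dept_id=NULL, no match -> dropped
  - employee 7 (Helen): dept_id=5 -> matches HR
  - employee 8 (Jack): dept_id=NULL, no match -> dropped
  - employee 9 (George): dept_id=2 -> matches Engineering
So 2 of 9 rows are dropped.

SQL:
SELECT a.name, b.name AS department
FROM employees a
INNER JOIN departments b ON a.dept_id = b.id

Result:
name   | department 
-------+------------
Karen  | HR         
Dana   | Engineering
Bob    | Finance    
Nate   | Finance    
Carol  | Marketing  
Helen  | HR         
George | Engineering


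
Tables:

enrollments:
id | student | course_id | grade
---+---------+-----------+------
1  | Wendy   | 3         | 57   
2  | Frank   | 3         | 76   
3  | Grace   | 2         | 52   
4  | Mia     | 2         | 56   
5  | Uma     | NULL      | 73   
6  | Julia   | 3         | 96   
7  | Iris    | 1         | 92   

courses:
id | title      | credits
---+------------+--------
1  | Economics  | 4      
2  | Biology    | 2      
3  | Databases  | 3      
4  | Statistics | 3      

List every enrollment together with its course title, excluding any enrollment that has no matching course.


INNER JOIN keeps only enrollments rows whose course_id matches an id in courses. Walk through each enrollment:
  - enrollment 1 (Wendy): course_id=3 -> matches Databases
  - enrollment 2 (Frank): course_id=3 -> matches Databases
  - enrollment 3 (Grace): course_id=2 -> matches Biology
  - enrollment 4 (Mia): course_id=2 -> matches Biology
  - enrollment 5 (Uma): course_id=NULL, no match -> dropped
  - enrollment 6 (Julia): course_id=3 -> matches Databases
  - enrollment 7 (Iris): course_id=1 -> matches Economics
So 1 of 7 rows is dropped.

SQL:
SELECT a.student, b.title AS course
FROM enrollments a
INNER JOIN courses b ON a.course_id = b.id

Result:
student | course   
--------+----------
Wendy   | Databases
Frank   | Databases
Grace   | Biology  
Mia     | Biology  
Julia   | Databases
Iris    | Economics


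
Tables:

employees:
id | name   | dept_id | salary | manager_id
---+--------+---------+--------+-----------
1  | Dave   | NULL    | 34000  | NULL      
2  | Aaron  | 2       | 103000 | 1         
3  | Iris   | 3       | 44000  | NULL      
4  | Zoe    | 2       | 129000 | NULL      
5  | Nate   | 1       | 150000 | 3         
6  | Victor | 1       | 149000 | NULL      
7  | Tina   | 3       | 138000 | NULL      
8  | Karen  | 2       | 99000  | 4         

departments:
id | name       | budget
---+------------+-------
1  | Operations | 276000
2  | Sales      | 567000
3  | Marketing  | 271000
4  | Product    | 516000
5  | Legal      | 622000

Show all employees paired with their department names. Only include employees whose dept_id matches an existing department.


INNER JOIN keeps only employees rows whose dept_id matches an id in departments. Walk through each employee:
  - employee 1 (Dave): dept_id=NULL, no match -> dropped
  - employee 2 (Aaron): dept_id=2 -> matches Sales
  - employee 3 (Iris): dept_id=3 -> matches Marketing
  - employee 4 (Zoe): dept_id=2 -> matches Sales
  - employee 5 (Nate): dept_id=1 -> matches Operations
  - employee 6 (Victor): dept_id=1 -> matches Operations
  - employee 7 (Tina): dept_id=3 -> matches Marketing
  - employee 8 (Karen): dept_id=2 -> matches Sales
So 1 of 8 rows is dropped.

SQL:
SELECT a.name, b.name AS department
FROM employees a
INNER JOIN departments b ON a.dept_id = b.id

Result:
name   | department
-------+-----------
Aaron  | Sales     
Iris   | Marketing 
Zoe    | Sales     
Nate   | Operations
Victor | Operations
Tina   | Marketing 
Karen  | Sales     


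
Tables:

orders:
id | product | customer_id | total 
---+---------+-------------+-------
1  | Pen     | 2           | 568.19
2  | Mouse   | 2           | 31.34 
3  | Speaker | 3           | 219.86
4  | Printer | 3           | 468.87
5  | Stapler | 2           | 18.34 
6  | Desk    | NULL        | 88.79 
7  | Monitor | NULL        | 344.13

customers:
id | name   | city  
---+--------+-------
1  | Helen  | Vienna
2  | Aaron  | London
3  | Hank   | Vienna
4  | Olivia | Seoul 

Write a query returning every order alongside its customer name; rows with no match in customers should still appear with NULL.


LEFT JOIN keeps every row from orders (the left table); where customer_id has no match in customers, the customer columns become NULL. Walk through each order:
  - order 1 (Pen): customer_id=2 -> matches Aaron
  - order 2 (Mouse): customer_id=2 -> matches Aaron
  - order 3 (Speaker): customer_id=3 -> matches Hank
  - order 4 (Printer): customer_id=3 -> matches Hank
  - order 5 (Stapler): customer_id=2 -> matches Aaron
  - order 6 (Desk): customer_id=NULL, no match -> kept with NULL
  - order 7 (Monitor): customer_id=NULL, no match -> kept with NULL
All 7 rows appear; 2 have NULL customer.

SQL:
SELECT a.product, b.name AS customer
FROM orders a
LEFT JOIN customers b ON a.customer_id = b.id

Result:
product | customer
--------+---------
Pen     | Aaron   
Mouse   | Aaron   
Speaker | Hank    
Printer | Hank    
Stapler | Aaron   
Desk    | NULL    
Monitor | NULL    


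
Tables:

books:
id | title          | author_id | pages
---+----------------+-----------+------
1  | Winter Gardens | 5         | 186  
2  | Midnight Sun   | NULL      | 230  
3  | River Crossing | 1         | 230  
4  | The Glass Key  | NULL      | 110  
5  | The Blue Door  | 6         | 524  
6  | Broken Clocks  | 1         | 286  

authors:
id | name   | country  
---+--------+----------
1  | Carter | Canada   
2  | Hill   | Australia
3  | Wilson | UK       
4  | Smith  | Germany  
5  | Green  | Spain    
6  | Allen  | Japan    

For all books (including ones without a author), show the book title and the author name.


LEFT JOIN keeps every row from books (the left table); where author_id has no match in authors, the author columns become NULL. Walk through each book:
  - book 1 (Winter Gardens): author_id=5 -> matches Green
  - book 2 (Midnight Sun): author_id=NULL, no match -> kept with NULL
  - book 3 (River Crossing): author_id=1 -> matches Carter
  - book 4 (The Glass Key): author_id=NULL, no match -> kept with NULL
  - book 5 (The Blue Door): author_id=6 -> matches Allen
  - book 6 (Broken Clocks): author_id=1 -> matches Carter
All 6 rows appear; 2 have NULL author.

SQL:
SELECT a.title, b.name AS author
FROM books a
LEFT JOIN authors b ON a.author_id = b.id

Result:
title          | author
---------------+-------
Winter Gardens | Green 
Midnight Sun   | NULL  
River Crossing | Carter
The Glass Key  | NULL  
The Blue Door  | Allen 
Broken Clocks  | Carter


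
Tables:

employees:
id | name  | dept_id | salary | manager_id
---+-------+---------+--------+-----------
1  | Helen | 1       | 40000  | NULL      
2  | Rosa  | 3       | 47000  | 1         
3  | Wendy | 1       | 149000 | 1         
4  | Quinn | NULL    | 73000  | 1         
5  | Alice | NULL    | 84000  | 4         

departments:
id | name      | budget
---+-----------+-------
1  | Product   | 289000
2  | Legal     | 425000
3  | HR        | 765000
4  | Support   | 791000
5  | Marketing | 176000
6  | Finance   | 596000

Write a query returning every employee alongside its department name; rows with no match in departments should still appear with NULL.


LEFT JOIN keeps every row from employees (the left table); where dept_id has no match in departments, the department columns become NULL. Walk through each employee:
  - employee 1 (Helen): dept_id=1 -> matches Product
  - employee 2 (Rosa): dept_id=3 -> matches HR
  - employee 3 (Wendy): dept_id=1 -> matches Product
  - employee 4 (Quinn): dept_id=NULL, no match -> kept with NULL
  - employee 5 (Alice): dept_id=NULL, no match -> kept with NULL
All 5 rows appear; 2 have NULL department.

SQL:
SELECT a.name, b.name AS department
FROM employees a
LEFT JOIN departments b ON a.dept_id = b.id

Result:
name  | department
------+-----------
Helen | Product   
Rosa  | HR        
Wendy | Product   
Quinn | NULL      
Alice | NULL      


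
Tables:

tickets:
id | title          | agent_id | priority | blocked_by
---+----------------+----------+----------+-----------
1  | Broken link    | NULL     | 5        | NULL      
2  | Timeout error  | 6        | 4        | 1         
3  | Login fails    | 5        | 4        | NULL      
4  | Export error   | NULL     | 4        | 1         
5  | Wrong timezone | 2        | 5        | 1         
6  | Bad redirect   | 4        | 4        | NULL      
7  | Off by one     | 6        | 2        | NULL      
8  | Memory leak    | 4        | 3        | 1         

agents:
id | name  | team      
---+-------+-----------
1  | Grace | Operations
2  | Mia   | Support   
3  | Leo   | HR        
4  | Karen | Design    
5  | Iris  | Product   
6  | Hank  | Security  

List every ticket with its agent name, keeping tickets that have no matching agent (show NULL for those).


LEFT JOIN keeps every row from tickets (the left table); where agent_id has no match in agents, the agent columns become NULL. Walk through each ticket:
  - ticket 1 (Broken link): agent_id=NULL, no match -> kept with NULL
  - ticket 2 (Timeout error): agent_id=6 -> matches Hank
  - ticket 3 (Login fails): agent_id=5 -> matches Iris
  - ticket 4 (Export error): agent_id=NULL, no match -> kept with NULL
  - ticket 5 (Wrong timezone): agent_id=2 -> matches Mia
  - ticket 6 (Bad redirect): agent_id=4 -> matches Karen
  - ticket 7 (Off by one): agent_id=6 -> matches Hank
  - ticket 8 (Memory leak): agent_id=4 -> matches Karen
All 8 rows appear; 2 have NULL agent.

SQL:
SELECT a.title, b.name AS agent
FROM tickets a
LEFT JOIN agents b ON a.agent_id = b.id

Result:
title          | agent
---------------+------
Broken link    | NULL 
Timeout error  | Hank 
Login fails    | Iris 
Export error   | NULL 
Wrong timezone | Mia  
Bad redirect   | Karen
Off by one     | Hank 
Memory leak    | Karen


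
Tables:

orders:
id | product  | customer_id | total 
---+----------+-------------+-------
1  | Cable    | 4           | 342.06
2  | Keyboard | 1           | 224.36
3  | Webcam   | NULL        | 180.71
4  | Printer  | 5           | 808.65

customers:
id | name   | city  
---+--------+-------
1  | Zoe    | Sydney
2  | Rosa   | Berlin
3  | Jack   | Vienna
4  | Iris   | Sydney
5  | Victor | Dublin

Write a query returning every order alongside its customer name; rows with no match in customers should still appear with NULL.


LEFT JOIN keeps every row from orders (the left table); where customer_id has no match in customers, the customer columns become NULL. Walk through each order:
  - order 1 (Cable): customer_id=4 -> matches Iris
  - order 2 (Keyboard): customer_id=1 -> matches Zoe
  - order 3 (Webcam): customer_id=NULL, no match -> kept with NULL
  - order 4 (Printer): customer_id=5 -> matches Victor
All 4 rows appear; 1 has NULL customer.

SQL:
SELECT a.product, b.name AS customer
FROM orders a
LEFT JOIN customers b ON a.customer_id = b.id

Result:
product  | customer
---------+---------
Cable    | Iris    
Keyboard | Zoe     
Webcam   | NULL    
Printer  | Victor  


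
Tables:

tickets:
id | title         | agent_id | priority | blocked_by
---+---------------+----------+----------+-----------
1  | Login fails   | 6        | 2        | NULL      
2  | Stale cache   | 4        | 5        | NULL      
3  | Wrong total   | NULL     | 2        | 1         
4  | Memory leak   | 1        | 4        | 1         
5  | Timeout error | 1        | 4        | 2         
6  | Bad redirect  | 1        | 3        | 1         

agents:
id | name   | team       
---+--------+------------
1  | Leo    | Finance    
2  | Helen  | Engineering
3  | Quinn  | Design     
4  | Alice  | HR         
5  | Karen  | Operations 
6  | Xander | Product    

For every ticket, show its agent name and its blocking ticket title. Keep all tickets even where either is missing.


Two LEFT JOINs from the same base table tickets: one to agents via agent_id, one to tickets itself via blocked_by. Both are LEFT so every ticket is preserved.
Match against agents:
  - ticket 1 (Login fails): agent_id=6 -> matches Xander
  - ticket 2 (Stale cache): agent_id=4 -> matches Alice
  - ticket 3 (Wrong total): agent_id=NULL, no match -> kept with NULL
  - ticket 4 (Memory leak): agent_id=1 -> matches Leo
  - ticket 5 (Timeout error): agent_id=1 -> matches Leo
  - ticket 6 (Bad redirect): agent_id=1 -> matches Leo
Match against tickets (self):
  - ticket 1 (Login fails): blocked_by=NULL -> NULL
  - ticket 2 (Stale cache): blocked_by=NULL -> NULL
  - ticket 3 (Wrong total): blocked_by=1 -> Login fails
  - ticket 4 (Memory leak): blocked_by=1 -> Login fails
  - ticket 5 (Timeout error): blocked_by=2 -> Stale cache
  - ticket 6 (Bad redirect): blocked_by=1 -> Login fails

SQL:
SELECT a.title, b.name AS agent, c.title AS blocked_by
FROM tickets a
LEFT JOIN agents b ON a.agent_id = b.id
LEFT JOIN tickets c ON a.blocked_by = c.id

Result:
title         | agent  | blocked_by 
--------------+--------+------------
Login fails   | Xander | NULL       
Stale cache   | Alice  | NULL       
Wrong total   | NULL   | Login fails
Memory leak   | Leo    | Login fails
Timeout error | Leo    | Stale cache
Bad redirect  | Leo    | Login fails


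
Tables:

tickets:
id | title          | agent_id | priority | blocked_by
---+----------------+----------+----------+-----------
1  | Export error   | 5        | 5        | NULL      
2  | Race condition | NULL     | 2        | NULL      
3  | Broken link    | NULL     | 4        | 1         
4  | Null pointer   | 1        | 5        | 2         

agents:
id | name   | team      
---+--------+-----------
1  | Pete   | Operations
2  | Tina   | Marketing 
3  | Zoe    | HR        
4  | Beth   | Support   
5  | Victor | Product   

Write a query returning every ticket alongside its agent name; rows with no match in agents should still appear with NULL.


LEFT JOIN keeps every row from tickets (the left table); where agent_id has no match in agents, the agent columns become NULL. Walk through each ticket:
  - ticket 1 (Export error): agent_id=5 -> matches Victor
  - ticket 2 (Race condition): agent_id=NULL, no match -> kept with NULL
  - ticket 3 (Broken link): agent_id=NULL, no match -> kept with NULL
  - ticket 4 (Null pointer): agent_id=1 -> matches Pete
All 4 rows appear; 2 have NULL agent.

SQL:
SELECT a.title, b.name AS agent
FROM tickets a
LEFT JOIN agents b ON a.agent_id = b.id

Result:
title          | agent 
---------------+-------
Export error   | Victor
Race condition | NULL  
Broken link    | NULL  
Null pointer   | Pete  


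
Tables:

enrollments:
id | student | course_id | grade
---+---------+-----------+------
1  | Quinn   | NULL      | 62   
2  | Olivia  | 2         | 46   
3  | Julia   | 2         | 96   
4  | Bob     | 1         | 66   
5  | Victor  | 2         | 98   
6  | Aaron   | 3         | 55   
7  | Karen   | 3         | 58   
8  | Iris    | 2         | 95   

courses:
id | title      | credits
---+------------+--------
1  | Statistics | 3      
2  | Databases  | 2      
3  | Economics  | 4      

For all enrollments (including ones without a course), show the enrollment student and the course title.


LEFT JOIN keeps every row from enrollments (the left table); where course_id has no match in courses, the course columns become NULL. Walk through each enrollment:
  - enrollment 1 (Quinn): course_id=NULL, no match -> kept with NULL
  - enrollment 2 (Olivia): course_id=2 -> matches Databases
  - enrollment 3 (Julia): course_id=2 -> matches Databases
  - enrollment 4 (Bob): course_id=1 -> matches Statistics
  - enrollment 5 (Victor): course_id=2 -> matches Databases
  - enrollment 6 (Aaron): course_id=3 -> matches Economics
  - enrollment 7 (Karen): course_id=3 -> matches Economics
  - enrollment 8 (Iris): course_id=2 -> matches Databases
All 8 rows appear; 1 has NULL course.

SQL:
SELECT a.student, b.title AS course
FROM enrollments a
LEFT JOIN courses b ON a.course_id = b.id

Result:
student | course    
--------+-----------
Quinn   | NULL      
Olivia  | Databases 
Julia   | Databases 
Bob     | Statistics
Victor  | Databases 
Aaron   | Economics 
Karen   | Economics 
Iris    | Databases 


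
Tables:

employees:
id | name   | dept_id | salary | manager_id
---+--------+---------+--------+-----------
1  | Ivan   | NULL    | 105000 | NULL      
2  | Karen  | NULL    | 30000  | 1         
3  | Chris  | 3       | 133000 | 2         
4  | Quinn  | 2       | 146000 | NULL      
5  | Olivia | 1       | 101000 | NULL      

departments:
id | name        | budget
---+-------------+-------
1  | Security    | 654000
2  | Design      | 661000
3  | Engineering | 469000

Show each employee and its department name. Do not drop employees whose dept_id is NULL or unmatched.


LEFT JOIN keeps every row from employees (the left table); where dept_id has no match in departments, the department columns become NULL. Walk through each employee:
  - employee 1 (Ivan): dept_id=NULL, no match -> kept with NULL
  - employee 2 (Karen): dept_id=NULL, no match -> kept with NULL
  - employee 3 (Chris): dept_id=3 -> matches Engineering
  - employee 4 (Quinn): dept_id=2 -> matches Design
  - employee 5 (Olivia): dept_id=1 -> matches Security
All 5 rows appear; 2 have NULL department.

SQL:
SELECT a.name, b.name AS department
FROM employees a
LEFT JOIN departments b ON a.dept_id = b.id

Result:
name   | department 
-------+------------
Ivan   | NULL       
Karen  | NULL       
Chris  | Engineering
Quinn  | Design     
Olivia | Security   


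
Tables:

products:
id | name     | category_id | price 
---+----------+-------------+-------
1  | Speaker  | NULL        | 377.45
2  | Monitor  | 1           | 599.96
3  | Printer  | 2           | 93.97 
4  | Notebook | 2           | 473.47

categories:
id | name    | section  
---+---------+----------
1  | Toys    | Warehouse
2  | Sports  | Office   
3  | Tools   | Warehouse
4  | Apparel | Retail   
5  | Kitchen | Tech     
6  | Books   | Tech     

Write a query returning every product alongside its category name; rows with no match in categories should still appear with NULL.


LEFT JOIN keeps every row from products (the left table); where category_id has no match in categories, the category columns become NULL. Walk through each product:
  - product 1 (Speaker): category_id=NULL, no match -> kept with NULL
  - product 2 (Monitor): category_id=1 -> matches Toys
  - product 3 (Printer): category_id=2 -> matches Sports
  - product 4 (Notebook): category_id=2 -> matches Sports
All 4 rows appear; 1 has NULL category.

SQL:
SELECT a.name, b.name AS category
FROM products a
LEFT JOIN categories b ON a.category_id = b.id

Result:
name     | category
---------+---------
Speaker  | NULL    
Monitor  | Toys    
Printer  | Sports  
Notebook | Sports  


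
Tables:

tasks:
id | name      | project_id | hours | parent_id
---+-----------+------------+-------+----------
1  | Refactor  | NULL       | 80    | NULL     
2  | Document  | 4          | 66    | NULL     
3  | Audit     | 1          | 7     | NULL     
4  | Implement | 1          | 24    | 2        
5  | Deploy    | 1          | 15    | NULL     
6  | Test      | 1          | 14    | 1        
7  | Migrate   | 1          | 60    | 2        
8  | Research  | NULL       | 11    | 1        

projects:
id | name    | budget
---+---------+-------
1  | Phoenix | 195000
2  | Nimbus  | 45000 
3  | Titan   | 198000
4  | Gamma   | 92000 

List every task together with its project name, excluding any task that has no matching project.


INNER JOIN keeps only tasks rows whose project_id matches an id in projects. Walk through each task:
  - task 1 (Refactor): project_id=NULL, no match -> dropped
  - task 2 (Document): project_id=4 -> matches Gamma
  - task 3 (Audit): project_id=1 -> matches Phoenix
  - task 4 (Implement): project_id=1 -> matches Phoenix
  - task 5 (Deploy): project_id=1 -> matches Phoenix
  - task 6 (Test): project_id=1 -> matches Phoenix
  - task 7 (Migrate): project_id=1 -> matches Phoenix
  - task 8 (Research): project_id=NULL, no match -> dropped
So 2 of 8 rows are dropped.

SQL:
SELECT a.name, b.name AS project
FROM tasks a
INNER JOIN projects b ON a.project_id = b.id

Result:
name      | project
----------+--------
Document  | Gamma  
Audit     | Phoenix
Implement | Phoenix
Deploy    | Phoenix
Test      | Phoenix
Migrate   | Phoenix


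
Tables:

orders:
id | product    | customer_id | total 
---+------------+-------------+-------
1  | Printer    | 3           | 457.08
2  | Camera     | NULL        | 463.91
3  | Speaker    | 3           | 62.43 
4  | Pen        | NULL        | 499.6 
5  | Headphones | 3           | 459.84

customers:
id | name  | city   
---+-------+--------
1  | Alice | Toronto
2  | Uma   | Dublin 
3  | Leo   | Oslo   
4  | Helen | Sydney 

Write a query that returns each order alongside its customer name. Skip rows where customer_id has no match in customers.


INNER JOIN keeps only orders rows whose customer_id matches an id in customers. Walk through each order:
  - order 1 (Printer): customer_id=3 -> matches Leo
  - order 2 (Camera): customer_id=NULL, no match -> dropped
  - order 3 (Speaker): customer_id=3 -> matches Leo
  - order 4 (Pen): customer_id=NULL, no match -> dropped
  - order 5 (Headphones): customer_id=3 -> matches Leo
So 2 of 5 rows are dropped.

SQL:
SELECT a.product, b.name AS customer
FROM orders a
INNER JOIN customers b ON a.customer_id = b.id

Result:
product    | customer
-----------+---------
Printer    | Leo     
Speaker    | Leo     
Headphones | Leo     


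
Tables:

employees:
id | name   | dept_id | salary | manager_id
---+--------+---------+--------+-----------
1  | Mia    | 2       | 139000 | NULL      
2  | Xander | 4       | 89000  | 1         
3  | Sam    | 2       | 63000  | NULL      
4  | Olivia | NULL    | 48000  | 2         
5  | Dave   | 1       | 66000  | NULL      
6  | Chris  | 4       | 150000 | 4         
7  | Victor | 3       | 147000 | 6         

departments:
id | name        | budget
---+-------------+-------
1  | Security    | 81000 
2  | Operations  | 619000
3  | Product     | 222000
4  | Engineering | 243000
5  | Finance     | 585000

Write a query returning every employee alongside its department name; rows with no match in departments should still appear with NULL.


LEFT JOIN keeps every row from employees (the left table); where dept_id has no match in departments, the department columns become NULL. Walk through each employee:
  - employee 1 (Mia): dept_id=2 -> matches Operations
  - employee 2 (Xander): dept_id=4 -> matches Engineering
  - employee 3 (Sam): dept_id=2 -> matches Operations
  - employee 4 (Olivia): dept_id=NULL, no match -> kept with NULL
  - employee 5 (Dave): dept_id=1 -> matches Security
  - employee 6 (Chris): dept_id=4 -> matches Engineering
  - employee 7 (Victor): dept_id=3 -> matches Product
All 7 rows appear; 1 has NULL department.

SQL:
SELECT a.name, b.name AS department
FROM employees a
LEFT JOIN departments b ON a.dept_id = b.id

Result:
name   | department 
-------+------------
Mia    | Operations 
Xander | Engineering
Sam    | Operations 
Olivia | NULL       
Dave   | Security   
Chris  | Engineering
Victor | Product    


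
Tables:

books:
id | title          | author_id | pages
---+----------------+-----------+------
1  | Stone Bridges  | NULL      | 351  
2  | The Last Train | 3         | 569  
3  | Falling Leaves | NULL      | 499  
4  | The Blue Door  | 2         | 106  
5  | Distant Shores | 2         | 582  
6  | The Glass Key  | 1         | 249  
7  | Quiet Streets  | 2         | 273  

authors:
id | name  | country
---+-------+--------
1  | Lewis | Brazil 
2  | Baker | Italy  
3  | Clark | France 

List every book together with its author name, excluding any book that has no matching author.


INNER JOIN keeps only books rows whose author_id matches an id in authors. Walk through each book:
  - book 1 (Stone Bridges): author_id=NULL, no match -> dropped
  - book 2 (The Last Train): author_id=3 -> matches Clark
  - book 3 (Falling Leaves): author_id=NULL, no match -> dropped
  - book 4 (The Blue Door): author_id=2 -> matches Baker
  - book 5 (Distant Shores): author_id=2 -> matches Baker
  - book 6 (The Glass Key): author_id=1 -> matches Lewis
  - book 7 (Quiet Streets): author_id=2 -> matches Baker
So 2 of 7 rows are dropped.

SQL:
SELECT a.title, b.name AS author
FROM books a
INNER JOIN authors b ON a.author_id = b.id

Result:
title          | author
---------------+-------
The Last Train | Clark 
The Blue Door  | Baker 
Distant Shores | Baker 
The Glass Key  | Lewis 
Quiet Streets  | Baker 


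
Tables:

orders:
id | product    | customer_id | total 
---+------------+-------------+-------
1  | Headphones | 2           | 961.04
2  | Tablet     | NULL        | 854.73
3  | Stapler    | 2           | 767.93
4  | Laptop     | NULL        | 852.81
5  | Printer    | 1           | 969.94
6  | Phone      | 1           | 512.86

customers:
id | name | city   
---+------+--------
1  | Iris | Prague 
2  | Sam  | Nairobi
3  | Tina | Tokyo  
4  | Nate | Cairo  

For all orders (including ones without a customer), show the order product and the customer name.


LEFT JOIN keeps every row from orders (the left table); where customer_id has no match in customers, the customer columns become NULL. Walk through each order:
  - order 1 (Headphones): customer_id=2 -> matches Sam
  - order 2 (Tablet): customer_id=NULL, no match -> kept with NULL
  - order 3 (Stapler): customer_id=2 -> matches Sam
  - order 4 (Laptop): customer_id=NULL, no match -> kept with NULL
  - order 5 (Printer): customer_id=1 -> matches Iris
  - order 6 (Phone): customer_id=1 -> matches Iris
All 6 rows appear; 2 have NULL customer.

SQL:
SELECT a.product, b.name AS customer
FROM orders a
LEFT JOIN customers b ON a.customer_id = b.id

Result:
product    | customer
-----------+---------
Headphones | Sam     
Tablet     | NULL    
Stapler    | Sam     
Laptop     | NULL    
Printer    | Iris    
Phone      | Iris    


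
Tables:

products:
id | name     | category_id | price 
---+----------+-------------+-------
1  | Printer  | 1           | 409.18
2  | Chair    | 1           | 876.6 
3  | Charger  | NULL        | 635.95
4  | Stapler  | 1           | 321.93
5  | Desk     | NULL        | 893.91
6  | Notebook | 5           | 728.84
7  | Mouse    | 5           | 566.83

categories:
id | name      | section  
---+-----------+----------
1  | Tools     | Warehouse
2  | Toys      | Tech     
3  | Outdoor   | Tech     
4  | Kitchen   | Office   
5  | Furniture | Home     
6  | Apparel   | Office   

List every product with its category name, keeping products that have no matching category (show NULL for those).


LEFT JOIN keeps every row from products (the left table); where category_id has no match in categories, the category columns become NULL. Walk through each product:
  - product 1 (Printer): category_id=1 -> matches Tools
  - product 2 (Chair): category_id=1 -> matches Tools
  - product 3 (Charger): category_id=NULL, no match -> kept with NULL
  - product 4 (Stapler): category_id=1 -> matches Tools
  - product 5 (Desk): category_id=NULL, no match -> kept with NULL
  - product 6 (Notebook): category_id=5 -> matches Furniture
  - product 7 (Mouse): category_id=5 -> matches Furniture
All 7 rows appear; 2 have NULL category.

SQL:
SELECT a.name, b.name AS category
FROM products a
LEFT JOIN categories b ON a.category_id = b.id

Result:
name     | category 
---------+----------
Printer  | Tools    
Chair    | Tools    
Charger  | NULL     
Stapler  | Tools    
Desk     | NULL     
Notebook | Furniture
Mouse    | Furniture


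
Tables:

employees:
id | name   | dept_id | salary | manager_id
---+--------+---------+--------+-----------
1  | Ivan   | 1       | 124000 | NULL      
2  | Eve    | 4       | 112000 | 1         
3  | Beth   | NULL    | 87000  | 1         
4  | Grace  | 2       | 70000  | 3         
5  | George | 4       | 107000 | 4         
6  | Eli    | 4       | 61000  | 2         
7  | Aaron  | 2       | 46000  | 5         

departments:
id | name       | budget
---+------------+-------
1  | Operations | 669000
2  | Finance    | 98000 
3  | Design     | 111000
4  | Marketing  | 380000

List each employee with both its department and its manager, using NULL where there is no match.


Two LEFT JOINs from the same base table employees: one to departments via dept_id, one to employees itself via manager_id. Both are LEFT so every employee is preserved.
Match against departments:
  - employee 1 (Ivan): dept_id=1 -> matches Operations
  - employee 2 (Eve): dept_id=4 -> matches Marketing
  - employee 3 (Beth): dept_id=NULL, no match -> kept with NULL
  - employee 4 (Grace): dept_id=2 -> matches Finance
  - employee 5 (George): dept_id=4 -> matches Marketing
  - employee 6 (Eli): dept_id=4 -> matches Marketing
  - employee 7 (Aaron): dept_id=2 -> matches Finance
Match against employees (self):
  - employee 1 (Ivan): manager_id=NULL -> NULL
  - employee 2 (Eve): manager_id=1 -> Ivan
  - employee 3 (Beth): manager_id=1 -> Ivan
  - employee 4 (Grace): manager_id=3 -> Beth
  - employee 5 (George): manager_id=4 -> Grace
  - employee 6 (Eli): manager_id=2 -> Eve
  - employee 7 (Aaron): manager_id=5 -> George

SQL:
SELECT a.name, b.name AS department, c.name AS manager
FROM employees a
LEFT JOIN departments b ON a.dept_id = b.id
LEFT JOIN employees c ON a.manager_id = c.id

Result:
name   | department | manager
-------+------------+--------
Ivan   | Operations | NULL   
Eve    | Marketing  | Ivan   
Beth   | NULL       | Ivan   
Grace  | Finance    | Beth   
George | Marketing  | Grace  
Eli    | Marketing  | Eve    
Aaron  | Finance    | George 
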